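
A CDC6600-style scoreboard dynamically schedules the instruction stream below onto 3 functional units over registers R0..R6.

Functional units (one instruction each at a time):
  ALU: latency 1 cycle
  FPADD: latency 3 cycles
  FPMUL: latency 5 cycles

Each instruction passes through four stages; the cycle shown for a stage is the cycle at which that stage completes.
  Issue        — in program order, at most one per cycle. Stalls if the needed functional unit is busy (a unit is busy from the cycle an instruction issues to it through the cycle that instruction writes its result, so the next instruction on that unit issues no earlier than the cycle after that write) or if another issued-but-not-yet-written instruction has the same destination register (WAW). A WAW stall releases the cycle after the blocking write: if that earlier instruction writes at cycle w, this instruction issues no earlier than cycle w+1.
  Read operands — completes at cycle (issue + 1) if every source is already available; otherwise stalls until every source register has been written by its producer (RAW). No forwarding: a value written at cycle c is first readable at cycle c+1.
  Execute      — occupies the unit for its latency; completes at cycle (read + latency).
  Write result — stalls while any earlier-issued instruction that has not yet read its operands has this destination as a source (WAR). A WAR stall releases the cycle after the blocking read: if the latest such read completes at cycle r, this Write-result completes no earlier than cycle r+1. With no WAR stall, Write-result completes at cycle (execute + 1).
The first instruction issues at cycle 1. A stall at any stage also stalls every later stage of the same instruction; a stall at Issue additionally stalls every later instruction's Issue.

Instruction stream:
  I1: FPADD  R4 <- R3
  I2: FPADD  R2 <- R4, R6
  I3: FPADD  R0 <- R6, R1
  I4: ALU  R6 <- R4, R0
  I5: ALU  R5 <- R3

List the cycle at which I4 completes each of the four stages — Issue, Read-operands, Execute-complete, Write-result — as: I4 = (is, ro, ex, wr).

I1 -> (1, 2, 5, 6)
I2 -> (7, 8, 11, 12)  // struct: FPADD busy until I1 writes@6
I3 -> (13, 14, 17, 18)  // struct: FPADD busy until I2 writes@12
I4 -> (14, 19, 20, 21)  // RAW R0: wait I3 write@18
I5 -> (22, 23, 24, 25)  // struct: ALU busy until I4 writes@21

I4 = (14, 19, 20, 21)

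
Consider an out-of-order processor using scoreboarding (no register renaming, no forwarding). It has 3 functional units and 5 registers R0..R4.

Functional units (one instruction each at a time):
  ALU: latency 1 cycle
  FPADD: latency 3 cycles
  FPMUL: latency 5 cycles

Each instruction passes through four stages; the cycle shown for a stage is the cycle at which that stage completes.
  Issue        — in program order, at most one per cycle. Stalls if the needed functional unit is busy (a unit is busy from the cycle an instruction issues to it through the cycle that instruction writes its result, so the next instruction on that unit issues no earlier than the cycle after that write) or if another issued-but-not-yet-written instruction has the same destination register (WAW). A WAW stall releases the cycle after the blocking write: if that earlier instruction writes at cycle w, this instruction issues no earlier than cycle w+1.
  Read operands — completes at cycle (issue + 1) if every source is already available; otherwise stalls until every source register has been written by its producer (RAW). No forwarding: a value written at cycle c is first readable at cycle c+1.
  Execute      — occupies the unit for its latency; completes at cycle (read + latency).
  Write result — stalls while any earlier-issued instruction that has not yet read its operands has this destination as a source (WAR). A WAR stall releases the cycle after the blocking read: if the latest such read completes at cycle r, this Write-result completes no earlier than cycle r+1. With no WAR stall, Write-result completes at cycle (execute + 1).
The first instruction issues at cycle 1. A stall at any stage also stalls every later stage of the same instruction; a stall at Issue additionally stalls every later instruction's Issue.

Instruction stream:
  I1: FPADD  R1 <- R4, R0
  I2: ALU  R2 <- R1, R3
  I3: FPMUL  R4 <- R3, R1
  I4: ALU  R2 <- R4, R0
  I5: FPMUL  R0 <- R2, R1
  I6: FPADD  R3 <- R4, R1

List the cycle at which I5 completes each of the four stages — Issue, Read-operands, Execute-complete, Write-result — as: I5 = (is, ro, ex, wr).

I5 = (14, 17, 22, 23)

cycle 1: I1 issues→FPADD
cycle 2: I1 reads; I2 issues→ALU
cycle 3: I3 issues→FPMUL
cycle 5: I1 exec-done
cycle 6: I1 writes R1
cycle 7: I2 reads; I3 reads
cycle 8: I2 exec-done
cycle 9: I2 writes R2
cycle 10: I4 issues→ALU
cycle 12: I3 exec-done
cycle 13: I3 writes R4
cycle 14: I4 reads; I5 issues→FPMUL
cycle 15: I4 exec-done; I6 issues→FPADD
cycle 16: I4 writes R2; I6 reads
cycle 17: I5 reads
cycle 19: I6 exec-done
cycle 20: I6 writes R3
cycle 22: I5 exec-done
cycle 23: I5 writes R0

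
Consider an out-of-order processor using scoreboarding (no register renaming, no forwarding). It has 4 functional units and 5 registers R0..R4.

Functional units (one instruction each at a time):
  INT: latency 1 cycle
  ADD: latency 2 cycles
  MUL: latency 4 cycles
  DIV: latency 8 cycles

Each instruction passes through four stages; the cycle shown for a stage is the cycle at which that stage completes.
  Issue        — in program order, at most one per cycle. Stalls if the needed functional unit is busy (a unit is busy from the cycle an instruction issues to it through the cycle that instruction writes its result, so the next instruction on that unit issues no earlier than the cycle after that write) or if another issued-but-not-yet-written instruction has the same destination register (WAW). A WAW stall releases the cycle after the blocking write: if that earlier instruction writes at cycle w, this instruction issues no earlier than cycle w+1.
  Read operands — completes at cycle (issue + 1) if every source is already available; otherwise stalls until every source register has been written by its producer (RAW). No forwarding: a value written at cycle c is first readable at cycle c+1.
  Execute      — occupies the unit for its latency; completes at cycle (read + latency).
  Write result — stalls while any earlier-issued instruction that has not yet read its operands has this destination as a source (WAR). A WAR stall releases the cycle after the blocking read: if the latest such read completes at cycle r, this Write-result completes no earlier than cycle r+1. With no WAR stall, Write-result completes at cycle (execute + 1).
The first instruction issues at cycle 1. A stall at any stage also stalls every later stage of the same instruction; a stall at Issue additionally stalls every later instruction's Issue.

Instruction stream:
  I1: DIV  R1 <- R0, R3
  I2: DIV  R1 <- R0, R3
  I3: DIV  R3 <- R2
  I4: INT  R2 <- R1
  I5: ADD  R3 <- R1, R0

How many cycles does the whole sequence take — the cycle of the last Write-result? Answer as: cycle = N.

cycle = 38

1) issue 1, read 2, done 10, write 11
2) issue 12, read 13, done 21, write 22  <struct: DIV busy until I1 writes@11>
3) issue 23, read 24, done 32, write 33  <struct: DIV busy until I2 writes@22>
4) issue 24, read 25, done 26, write 27
5) issue 34, read 35, done 37, write 38  <WAW R3: wait I3 write@33>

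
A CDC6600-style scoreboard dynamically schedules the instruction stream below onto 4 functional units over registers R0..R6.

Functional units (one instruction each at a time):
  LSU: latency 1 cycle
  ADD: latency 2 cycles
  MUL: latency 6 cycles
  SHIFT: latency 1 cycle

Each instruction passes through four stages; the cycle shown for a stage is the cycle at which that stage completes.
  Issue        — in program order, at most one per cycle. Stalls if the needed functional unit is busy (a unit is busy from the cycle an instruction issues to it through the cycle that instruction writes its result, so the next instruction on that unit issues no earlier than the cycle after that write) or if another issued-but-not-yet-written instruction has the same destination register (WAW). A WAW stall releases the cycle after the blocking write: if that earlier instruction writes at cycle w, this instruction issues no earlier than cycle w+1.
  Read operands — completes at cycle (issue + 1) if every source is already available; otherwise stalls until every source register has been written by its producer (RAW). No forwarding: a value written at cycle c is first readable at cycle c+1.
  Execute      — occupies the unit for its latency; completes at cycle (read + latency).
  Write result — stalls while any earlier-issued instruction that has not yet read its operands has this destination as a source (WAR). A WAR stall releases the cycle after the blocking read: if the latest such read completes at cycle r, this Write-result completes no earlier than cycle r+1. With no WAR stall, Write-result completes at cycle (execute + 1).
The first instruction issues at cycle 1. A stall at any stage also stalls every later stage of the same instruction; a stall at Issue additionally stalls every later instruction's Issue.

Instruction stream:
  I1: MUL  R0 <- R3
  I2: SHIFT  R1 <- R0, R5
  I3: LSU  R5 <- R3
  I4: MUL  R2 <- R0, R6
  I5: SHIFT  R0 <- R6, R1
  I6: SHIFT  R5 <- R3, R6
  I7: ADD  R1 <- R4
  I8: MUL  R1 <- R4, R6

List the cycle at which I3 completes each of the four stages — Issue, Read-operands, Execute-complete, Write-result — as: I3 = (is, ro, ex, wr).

I3 = (3, 4, 5, 11)

cycle 1: I1 dispatched to MUL
cycle 2: I1 operands ready; I2 dispatched to SHIFT
cycle 3: I3 dispatched to LSU
cycle 4: I3 operands ready
cycle 5: I3 complete
cycle 8: I1 complete
cycle 9: R0←I1
cycle 10: I2 operands ready; I4 dispatched to MUL
cycle 11: I2 complete; R5←I3; I4 operands ready
cycle 12: R1←I2
cycle 13: I5 dispatched to SHIFT
cycle 14: I5 operands ready
cycle 15: I5 complete
cycle 16: R0←I5
cycle 17: I4 complete; I6 dispatched to SHIFT
cycle 18: R2←I4; I6 operands ready; I7 dispatched to ADD
cycle 19: I6 complete; I7 operands ready
cycle 20: R5←I6
cycle 21: I7 complete
cycle 22: R1←I7
cycle 23: I8 dispatched to MUL
cycle 24: I8 operands ready
cycle 30: I8 complete
cycle 31: R1←I8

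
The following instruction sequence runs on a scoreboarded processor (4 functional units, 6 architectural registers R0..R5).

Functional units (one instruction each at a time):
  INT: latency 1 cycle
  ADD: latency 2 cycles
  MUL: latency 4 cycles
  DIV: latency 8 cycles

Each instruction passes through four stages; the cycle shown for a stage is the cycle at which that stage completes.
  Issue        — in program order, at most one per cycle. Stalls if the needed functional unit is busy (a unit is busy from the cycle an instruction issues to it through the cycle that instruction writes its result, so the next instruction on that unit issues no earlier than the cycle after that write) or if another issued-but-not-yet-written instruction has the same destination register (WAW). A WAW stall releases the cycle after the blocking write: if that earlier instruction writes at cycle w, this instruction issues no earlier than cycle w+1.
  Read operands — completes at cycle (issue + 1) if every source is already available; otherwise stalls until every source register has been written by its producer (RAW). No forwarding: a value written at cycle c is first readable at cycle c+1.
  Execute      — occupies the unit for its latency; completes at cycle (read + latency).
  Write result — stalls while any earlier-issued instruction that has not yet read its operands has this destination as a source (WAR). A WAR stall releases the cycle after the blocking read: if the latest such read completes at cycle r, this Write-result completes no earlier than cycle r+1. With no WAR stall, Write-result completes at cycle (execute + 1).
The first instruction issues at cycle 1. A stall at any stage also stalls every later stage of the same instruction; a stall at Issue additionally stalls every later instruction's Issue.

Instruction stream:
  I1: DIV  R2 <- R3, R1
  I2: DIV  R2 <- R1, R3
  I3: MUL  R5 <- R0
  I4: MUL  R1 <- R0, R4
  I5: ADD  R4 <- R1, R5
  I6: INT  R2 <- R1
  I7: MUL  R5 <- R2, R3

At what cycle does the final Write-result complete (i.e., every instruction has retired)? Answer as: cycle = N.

cycle = 35

I1: IS=1 RO=2 EX=10 WR=11
I2: IS=12 RO=13 EX=21 WR=22  [struct: DIV busy until I1 writes@11]
I3: IS=13 RO=14 EX=18 WR=19
I4: IS=20 RO=21 EX=25 WR=26  [struct: MUL busy until I3 writes@19]
I5: IS=21 RO=27 EX=29 WR=30  [RAW R1: wait I4 write@26]
I6: IS=23 RO=27 EX=28 WR=29  [WAW R2: wait I2 write@22; RAW R1: wait I4 write@26]
I7: IS=27 RO=30 EX=34 WR=35  [struct: MUL busy until I4 writes@26; RAW R2: wait I6 write@29]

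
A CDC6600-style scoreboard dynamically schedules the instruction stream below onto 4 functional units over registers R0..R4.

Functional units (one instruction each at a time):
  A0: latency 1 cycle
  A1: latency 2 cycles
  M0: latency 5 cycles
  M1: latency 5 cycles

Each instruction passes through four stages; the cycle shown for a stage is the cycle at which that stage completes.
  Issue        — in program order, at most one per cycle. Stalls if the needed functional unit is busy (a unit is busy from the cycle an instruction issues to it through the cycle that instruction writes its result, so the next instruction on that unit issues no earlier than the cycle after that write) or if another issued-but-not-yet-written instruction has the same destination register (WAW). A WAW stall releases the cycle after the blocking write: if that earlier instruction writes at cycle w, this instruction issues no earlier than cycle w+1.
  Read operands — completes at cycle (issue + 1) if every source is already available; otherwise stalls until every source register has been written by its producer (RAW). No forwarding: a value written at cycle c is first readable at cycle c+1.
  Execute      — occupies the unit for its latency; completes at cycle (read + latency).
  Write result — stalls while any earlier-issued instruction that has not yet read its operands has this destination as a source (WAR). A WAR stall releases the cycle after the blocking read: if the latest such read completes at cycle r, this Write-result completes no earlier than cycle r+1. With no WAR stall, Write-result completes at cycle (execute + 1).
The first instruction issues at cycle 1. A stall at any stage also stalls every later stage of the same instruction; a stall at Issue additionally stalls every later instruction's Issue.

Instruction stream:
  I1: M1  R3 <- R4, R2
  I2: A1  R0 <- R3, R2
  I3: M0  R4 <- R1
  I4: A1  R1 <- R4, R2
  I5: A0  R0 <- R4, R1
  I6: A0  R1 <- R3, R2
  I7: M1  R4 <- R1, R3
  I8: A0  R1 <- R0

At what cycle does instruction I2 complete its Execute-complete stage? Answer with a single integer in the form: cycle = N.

1) issue 1, read 2, done 7, write 8
2) issue 2, read 9, done 11, write 12  <RAW R3: wait I1 write@8>
3) issue 3, read 4, done 9, write 10
4) issue 13, read 14, done 16, write 17  <struct: A1 busy until I2 writes@12>
5) issue 14, read 18, done 19, write 20  <RAW R1: wait I4 write@17>
6) issue 21, read 22, done 23, write 24  <struct: A0 busy until I5 writes@20>
7) issue 22, read 25, done 30, write 31  <RAW R1: wait I6 write@24>
8) issue 25, read 26, done 27, write 28  <struct: A0 busy until I6 writes@24>

cycle = 11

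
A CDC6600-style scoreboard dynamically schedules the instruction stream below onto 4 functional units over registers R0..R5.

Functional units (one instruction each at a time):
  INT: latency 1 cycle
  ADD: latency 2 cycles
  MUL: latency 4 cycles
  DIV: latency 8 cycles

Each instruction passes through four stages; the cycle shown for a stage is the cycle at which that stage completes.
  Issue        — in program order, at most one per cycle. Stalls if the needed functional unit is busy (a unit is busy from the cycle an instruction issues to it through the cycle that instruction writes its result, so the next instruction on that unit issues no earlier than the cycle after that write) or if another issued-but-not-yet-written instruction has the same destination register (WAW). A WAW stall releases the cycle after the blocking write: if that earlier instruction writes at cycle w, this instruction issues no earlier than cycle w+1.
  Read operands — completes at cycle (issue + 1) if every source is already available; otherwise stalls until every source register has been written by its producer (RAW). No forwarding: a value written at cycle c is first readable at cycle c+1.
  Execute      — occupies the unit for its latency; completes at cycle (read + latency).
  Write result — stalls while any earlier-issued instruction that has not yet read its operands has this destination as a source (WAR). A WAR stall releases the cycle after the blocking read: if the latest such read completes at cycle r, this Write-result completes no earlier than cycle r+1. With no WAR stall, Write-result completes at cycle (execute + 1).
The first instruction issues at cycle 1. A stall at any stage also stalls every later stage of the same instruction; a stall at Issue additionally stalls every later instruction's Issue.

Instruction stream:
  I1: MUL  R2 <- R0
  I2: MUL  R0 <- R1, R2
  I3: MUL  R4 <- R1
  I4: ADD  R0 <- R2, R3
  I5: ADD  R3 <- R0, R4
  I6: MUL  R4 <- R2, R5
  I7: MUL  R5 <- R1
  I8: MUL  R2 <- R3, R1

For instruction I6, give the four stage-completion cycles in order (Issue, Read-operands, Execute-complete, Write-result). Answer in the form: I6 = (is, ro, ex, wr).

c1: I1→MUL
c2: I1 RO
c6: I1 EX
c7: I1 WR R2
c8: I2→MUL
c9: I2 RO
c13: I2 EX
c14: I2 WR R0
c15: I3→MUL
c16: I3 RO · I4→ADD
c17: I4 RO
c19: I4 EX
c20: I3 EX · I4 WR R0
c21: I3 WR R4 · I5→ADD
c22: I5 RO · I6→MUL
c23: I6 RO
c24: I5 EX
c25: I5 WR R3
c27: I6 EX
c28: I6 WR R4
c29: I7→MUL
c30: I7 RO
c34: I7 EX
c35: I7 WR R5
c36: I8→MUL
c37: I8 RO
c41: I8 EX
c42: I8 WR R2

I6 = (22, 23, 27, 28)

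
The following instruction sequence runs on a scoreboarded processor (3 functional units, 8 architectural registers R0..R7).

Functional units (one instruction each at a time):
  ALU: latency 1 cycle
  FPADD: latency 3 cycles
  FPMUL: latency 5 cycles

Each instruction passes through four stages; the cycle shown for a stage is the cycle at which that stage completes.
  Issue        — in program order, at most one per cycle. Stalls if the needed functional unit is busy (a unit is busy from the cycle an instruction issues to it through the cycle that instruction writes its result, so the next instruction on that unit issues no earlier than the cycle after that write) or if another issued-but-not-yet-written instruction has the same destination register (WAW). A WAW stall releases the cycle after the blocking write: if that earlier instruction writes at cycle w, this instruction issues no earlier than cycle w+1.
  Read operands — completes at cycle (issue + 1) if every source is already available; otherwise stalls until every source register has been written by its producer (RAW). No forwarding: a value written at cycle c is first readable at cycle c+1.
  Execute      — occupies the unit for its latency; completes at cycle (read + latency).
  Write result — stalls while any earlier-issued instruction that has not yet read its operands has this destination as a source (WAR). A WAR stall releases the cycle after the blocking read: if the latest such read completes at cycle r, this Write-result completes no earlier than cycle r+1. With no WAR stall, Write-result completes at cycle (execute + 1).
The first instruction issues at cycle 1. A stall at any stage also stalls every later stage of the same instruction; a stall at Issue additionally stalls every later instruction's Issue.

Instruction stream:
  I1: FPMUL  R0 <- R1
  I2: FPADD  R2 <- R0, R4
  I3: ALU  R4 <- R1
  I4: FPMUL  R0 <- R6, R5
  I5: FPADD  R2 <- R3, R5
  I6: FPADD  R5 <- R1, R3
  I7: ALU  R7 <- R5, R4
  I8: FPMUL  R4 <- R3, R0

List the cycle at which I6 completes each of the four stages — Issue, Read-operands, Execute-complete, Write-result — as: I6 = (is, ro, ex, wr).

I6 = (20, 21, 24, 25)

I1 -> (1, 2, 7, 8)
I2 -> (2, 9, 12, 13)  // RAW R0: wait I1 write@8
I3 -> (3, 4, 5, 10)  // WAR R4: wait I2 read@9
I4 -> (9, 10, 15, 16)  // struct: FPMUL busy until I1 writes@8
I5 -> (14, 15, 18, 19)  // struct: FPADD busy until I2 writes@13
I6 -> (20, 21, 24, 25)  // struct: FPADD busy until I5 writes@19
I7 -> (21, 26, 27, 28)  // RAW R5: wait I6 write@25
I8 -> (22, 23, 28, 29)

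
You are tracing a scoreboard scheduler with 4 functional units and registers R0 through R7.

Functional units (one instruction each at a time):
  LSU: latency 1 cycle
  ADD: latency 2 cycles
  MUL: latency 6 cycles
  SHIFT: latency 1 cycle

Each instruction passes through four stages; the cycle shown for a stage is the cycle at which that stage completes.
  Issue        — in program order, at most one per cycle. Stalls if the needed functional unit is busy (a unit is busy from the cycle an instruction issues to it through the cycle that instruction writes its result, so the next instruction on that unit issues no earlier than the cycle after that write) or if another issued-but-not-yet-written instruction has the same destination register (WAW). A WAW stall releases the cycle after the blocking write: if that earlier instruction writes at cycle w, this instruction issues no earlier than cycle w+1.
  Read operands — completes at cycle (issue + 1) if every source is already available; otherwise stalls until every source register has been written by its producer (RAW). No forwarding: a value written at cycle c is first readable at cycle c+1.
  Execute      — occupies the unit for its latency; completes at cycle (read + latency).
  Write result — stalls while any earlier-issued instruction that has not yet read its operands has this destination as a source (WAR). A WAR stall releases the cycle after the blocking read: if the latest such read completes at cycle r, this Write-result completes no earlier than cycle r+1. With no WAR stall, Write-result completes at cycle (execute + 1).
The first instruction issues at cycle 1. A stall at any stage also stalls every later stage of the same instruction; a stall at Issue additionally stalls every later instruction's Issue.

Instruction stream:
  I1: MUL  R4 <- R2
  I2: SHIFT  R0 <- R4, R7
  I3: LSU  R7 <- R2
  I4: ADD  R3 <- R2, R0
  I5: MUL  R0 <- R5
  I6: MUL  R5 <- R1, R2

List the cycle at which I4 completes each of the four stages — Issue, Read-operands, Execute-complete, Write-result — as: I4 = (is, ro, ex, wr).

  I1 | 1 | 2 | 8 | 9
  I2 | 2 | 10 | 11 | 12   RAW R4: wait I1 write@9
  I3 | 3 | 4 | 5 | 11   WAR R7: wait I2 read@10
  I4 | 4 | 13 | 15 | 16   RAW R0: wait I2 write@12
  I5 | 13 | 14 | 20 | 21   WAW R0: wait I2 write@12
  I6 | 22 | 23 | 29 | 30   struct: MUL busy until I5 writes@21

I4 = (4, 13, 15, 16)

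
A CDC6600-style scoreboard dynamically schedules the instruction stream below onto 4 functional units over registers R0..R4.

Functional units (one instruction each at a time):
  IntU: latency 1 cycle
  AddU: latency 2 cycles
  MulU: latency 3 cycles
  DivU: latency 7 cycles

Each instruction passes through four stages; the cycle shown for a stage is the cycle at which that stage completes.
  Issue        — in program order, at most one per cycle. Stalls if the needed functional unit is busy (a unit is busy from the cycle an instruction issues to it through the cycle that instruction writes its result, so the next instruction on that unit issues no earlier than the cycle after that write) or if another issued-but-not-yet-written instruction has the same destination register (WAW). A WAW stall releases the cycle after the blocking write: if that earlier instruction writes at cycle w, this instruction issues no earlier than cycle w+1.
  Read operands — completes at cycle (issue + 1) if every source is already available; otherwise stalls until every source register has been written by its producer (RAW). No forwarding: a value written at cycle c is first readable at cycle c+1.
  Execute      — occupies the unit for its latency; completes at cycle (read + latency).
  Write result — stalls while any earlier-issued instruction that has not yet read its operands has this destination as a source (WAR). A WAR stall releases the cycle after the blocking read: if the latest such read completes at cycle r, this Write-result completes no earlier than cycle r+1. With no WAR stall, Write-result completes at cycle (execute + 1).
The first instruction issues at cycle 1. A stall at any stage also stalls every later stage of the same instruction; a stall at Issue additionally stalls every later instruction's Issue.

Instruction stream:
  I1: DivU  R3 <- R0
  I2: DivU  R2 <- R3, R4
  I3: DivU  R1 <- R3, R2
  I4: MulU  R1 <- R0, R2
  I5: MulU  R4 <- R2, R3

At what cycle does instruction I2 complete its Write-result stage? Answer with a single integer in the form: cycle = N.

cycle = 20

t=1  issue I1 (DivU)
t=2  I1 read-ops
t=9  I1 finished on DivU
t=10  I1→R3
t=11  issue I2 (DivU)
t=12  I2 read-ops
t=19  I2 finished on DivU
t=20  I2→R2
t=21  issue I3 (DivU)
t=22  I3 read-ops
t=29  I3 finished on DivU
t=30  I3→R1
t=31  issue I4 (MulU)
t=32  I4 read-ops
t=35  I4 finished on MulU
t=36  I4→R1
t=37  issue I5 (MulU)
t=38  I5 read-ops
t=41  I5 finished on MulU
t=42  I5→R4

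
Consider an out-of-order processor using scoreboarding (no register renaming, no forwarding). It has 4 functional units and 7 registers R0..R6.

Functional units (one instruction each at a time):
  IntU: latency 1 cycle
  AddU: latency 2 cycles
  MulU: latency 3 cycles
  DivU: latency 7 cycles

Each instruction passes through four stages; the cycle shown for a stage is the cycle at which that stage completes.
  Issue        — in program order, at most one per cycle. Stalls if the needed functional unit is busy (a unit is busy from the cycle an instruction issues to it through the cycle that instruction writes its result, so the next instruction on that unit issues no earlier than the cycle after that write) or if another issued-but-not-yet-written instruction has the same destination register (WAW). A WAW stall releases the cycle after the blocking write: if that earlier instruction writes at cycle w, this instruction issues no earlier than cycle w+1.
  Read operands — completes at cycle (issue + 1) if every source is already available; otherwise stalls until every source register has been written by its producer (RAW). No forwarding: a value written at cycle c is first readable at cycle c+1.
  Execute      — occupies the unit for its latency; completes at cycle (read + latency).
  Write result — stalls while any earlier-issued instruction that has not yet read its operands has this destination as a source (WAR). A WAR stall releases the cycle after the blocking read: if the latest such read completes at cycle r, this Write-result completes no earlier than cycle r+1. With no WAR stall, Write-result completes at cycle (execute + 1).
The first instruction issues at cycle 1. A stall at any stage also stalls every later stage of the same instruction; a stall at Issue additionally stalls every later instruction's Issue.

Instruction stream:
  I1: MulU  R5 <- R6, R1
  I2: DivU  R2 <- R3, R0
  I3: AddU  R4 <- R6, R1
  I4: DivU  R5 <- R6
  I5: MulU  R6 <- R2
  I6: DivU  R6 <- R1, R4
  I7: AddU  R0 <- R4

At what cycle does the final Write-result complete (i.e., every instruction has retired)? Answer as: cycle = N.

t=1  I1 dispatched to MulU
t=2  I1 operands ready | I2 dispatched to DivU
t=3  I2 operands ready | I3 dispatched to AddU
t=4  I3 operands ready
t=5  I1 complete
t=6  R5←I1 | I3 complete
t=7  R4←I3
t=10  I2 complete
t=11  R2←I2
t=12  I4 dispatched to DivU
t=13  I4 operands ready | I5 dispatched to MulU
t=14  I5 operands ready
t=17  I5 complete
t=18  R6←I5
t=20  I4 complete
t=21  R5←I4
t=22  I6 dispatched to DivU
t=23  I6 operands ready | I7 dispatched to AddU
t=24  I7 operands ready
t=26  I7 complete
t=27  R0←I7
t=30  I6 complete
t=31  R6←I6

cycle = 31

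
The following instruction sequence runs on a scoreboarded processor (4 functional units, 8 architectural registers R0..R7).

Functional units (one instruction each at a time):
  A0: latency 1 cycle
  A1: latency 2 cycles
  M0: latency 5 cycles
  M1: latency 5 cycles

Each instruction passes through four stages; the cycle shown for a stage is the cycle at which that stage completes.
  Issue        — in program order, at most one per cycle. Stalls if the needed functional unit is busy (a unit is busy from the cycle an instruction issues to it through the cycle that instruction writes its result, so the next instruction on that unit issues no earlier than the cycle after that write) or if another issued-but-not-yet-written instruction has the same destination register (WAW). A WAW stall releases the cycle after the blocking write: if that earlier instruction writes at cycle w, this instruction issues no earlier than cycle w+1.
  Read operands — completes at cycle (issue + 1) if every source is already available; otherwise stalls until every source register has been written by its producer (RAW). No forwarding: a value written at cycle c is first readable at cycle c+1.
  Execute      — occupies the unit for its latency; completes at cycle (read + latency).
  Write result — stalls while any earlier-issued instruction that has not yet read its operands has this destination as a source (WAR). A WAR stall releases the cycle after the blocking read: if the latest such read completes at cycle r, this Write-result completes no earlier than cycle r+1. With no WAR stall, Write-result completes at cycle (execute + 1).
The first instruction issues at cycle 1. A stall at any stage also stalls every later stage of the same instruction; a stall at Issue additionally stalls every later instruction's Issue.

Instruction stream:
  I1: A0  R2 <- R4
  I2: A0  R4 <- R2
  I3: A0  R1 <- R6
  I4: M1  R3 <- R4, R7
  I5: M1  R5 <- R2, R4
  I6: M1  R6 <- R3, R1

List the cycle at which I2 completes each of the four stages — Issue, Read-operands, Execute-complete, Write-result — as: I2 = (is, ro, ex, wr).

I2 = (5, 6, 7, 8)

t=1  issue I1 (A0)
t=2  I1 read-ops
t=3  I1 finished on A0
t=4  I1→R2
t=5  issue I2 (A0)
t=6  I2 read-ops
t=7  I2 finished on A0
t=8  I2→R4
t=9  issue I3 (A0)
t=10  I3 read-ops, issue I4 (M1)
t=11  I3 finished on A0, I4 read-ops
t=12  I3→R1
t=16  I4 finished on M1
t=17  I4→R3
t=18  issue I5 (M1)
t=19  I5 read-ops
t=24  I5 finished on M1
t=25  I5→R5
t=26  issue I6 (M1)
t=27  I6 read-ops
t=32  I6 finished on M1
t=33  I6→R6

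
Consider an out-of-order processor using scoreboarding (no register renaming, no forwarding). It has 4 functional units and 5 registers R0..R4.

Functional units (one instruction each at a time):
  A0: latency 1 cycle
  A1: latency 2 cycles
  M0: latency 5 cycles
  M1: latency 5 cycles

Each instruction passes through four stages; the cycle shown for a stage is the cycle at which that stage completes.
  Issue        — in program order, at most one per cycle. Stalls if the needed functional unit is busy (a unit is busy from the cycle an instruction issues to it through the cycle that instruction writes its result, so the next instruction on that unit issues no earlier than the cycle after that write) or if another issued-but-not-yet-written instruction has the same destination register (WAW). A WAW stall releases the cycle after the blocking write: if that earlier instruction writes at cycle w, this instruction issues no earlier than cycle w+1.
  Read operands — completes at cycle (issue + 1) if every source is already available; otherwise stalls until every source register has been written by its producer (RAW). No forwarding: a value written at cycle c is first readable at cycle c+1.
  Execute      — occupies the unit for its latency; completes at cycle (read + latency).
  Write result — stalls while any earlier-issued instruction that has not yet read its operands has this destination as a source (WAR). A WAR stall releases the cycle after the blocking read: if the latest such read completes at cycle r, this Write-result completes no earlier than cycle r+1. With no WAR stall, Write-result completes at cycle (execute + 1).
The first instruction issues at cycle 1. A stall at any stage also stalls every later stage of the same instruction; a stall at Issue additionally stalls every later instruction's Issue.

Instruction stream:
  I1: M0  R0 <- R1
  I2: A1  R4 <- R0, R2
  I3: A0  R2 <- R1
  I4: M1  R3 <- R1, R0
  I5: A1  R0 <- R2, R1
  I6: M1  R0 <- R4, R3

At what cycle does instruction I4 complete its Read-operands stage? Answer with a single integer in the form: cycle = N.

[1] issue I1 (M0)
[2] I1 read-ops, issue I2 (A1)
[3] issue I3 (A0)
[4] I3 read-ops, issue I4 (M1)
[5] I3 finished on A0
[7] I1 finished on M0
[8] I1→R0
[9] I2 read-ops, I4 read-ops
[10] I3→R2
[11] I2 finished on A1
[12] I2→R4
[13] issue I5 (A1)
[14] I4 finished on M1, I5 read-ops
[15] I4→R3
[16] I5 finished on A1
[17] I5→R0
[18] issue I6 (M1)
[19] I6 read-ops
[24] I6 finished on M1
[25] I6→R0

cycle = 9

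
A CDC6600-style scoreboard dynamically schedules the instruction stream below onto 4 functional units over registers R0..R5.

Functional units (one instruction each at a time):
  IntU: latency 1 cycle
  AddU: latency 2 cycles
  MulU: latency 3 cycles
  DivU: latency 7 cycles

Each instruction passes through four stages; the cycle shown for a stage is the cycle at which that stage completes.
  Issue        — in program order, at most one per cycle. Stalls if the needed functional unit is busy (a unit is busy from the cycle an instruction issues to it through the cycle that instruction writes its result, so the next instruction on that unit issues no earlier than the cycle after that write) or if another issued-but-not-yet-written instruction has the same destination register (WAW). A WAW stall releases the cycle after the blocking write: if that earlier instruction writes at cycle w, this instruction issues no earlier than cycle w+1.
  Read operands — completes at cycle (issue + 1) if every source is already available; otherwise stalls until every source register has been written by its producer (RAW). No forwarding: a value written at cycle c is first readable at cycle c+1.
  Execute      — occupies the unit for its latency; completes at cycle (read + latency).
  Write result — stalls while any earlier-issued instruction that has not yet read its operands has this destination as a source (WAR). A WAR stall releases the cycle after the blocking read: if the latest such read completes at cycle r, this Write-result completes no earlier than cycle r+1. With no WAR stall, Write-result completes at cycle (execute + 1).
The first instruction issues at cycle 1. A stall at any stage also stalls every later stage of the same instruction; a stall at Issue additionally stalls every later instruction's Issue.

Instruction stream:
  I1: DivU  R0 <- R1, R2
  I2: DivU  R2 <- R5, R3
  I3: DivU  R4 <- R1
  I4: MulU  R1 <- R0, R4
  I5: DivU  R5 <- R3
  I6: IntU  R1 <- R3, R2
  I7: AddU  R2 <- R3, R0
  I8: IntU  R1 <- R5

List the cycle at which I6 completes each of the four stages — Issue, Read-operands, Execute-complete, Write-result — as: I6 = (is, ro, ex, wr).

I6 = (36, 37, 38, 39)

[I1] 1/2/9/10
[I2] 11/12/19/20  (struct: DivU busy until I1 writes@10)
[I3] 21/22/29/30  (struct: DivU busy until I2 writes@20)
[I4] 22/31/34/35  (RAW R4: wait I3 write@30)
[I5] 31/32/39/40  (struct: DivU busy until I3 writes@30)
[I6] 36/37/38/39  (WAW R1: wait I4 write@35)
[I7] 37/38/40/41
[I8] 40/41/42/43  (struct: IntU busy until I6 writes@39)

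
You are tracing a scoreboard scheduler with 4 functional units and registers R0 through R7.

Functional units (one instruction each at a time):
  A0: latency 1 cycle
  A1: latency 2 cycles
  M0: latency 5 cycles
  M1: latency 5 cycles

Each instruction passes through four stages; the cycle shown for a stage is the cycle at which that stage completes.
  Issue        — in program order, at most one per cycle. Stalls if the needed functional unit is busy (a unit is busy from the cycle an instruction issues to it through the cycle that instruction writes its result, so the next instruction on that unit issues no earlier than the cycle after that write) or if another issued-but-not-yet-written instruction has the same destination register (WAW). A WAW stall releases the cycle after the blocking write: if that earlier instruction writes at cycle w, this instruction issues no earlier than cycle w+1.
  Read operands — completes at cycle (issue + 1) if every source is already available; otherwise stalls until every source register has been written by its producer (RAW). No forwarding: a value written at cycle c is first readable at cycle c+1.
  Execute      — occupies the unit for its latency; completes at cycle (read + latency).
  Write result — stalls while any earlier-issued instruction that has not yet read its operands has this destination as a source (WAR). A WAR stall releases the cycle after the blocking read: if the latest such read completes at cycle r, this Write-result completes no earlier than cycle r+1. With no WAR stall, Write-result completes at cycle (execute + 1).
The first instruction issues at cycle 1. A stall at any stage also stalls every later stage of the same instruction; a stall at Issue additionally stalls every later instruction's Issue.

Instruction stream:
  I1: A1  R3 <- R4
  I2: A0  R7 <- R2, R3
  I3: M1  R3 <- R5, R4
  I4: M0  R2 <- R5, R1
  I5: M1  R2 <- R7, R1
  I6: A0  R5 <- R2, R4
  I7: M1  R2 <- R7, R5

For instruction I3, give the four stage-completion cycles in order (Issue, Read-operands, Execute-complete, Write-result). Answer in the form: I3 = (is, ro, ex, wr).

I3 = (6, 7, 12, 13)

  I1 | 1 | 2 | 4 | 5
  I2 | 2 | 6 | 7 | 8   RAW R3: wait I1 write@5
  I3 | 6 | 7 | 12 | 13   WAW R3: wait I1 write@5
  I4 | 7 | 8 | 13 | 14
  I5 | 15 | 16 | 21 | 22   WAW R2: wait I4 write@14
  I6 | 16 | 23 | 24 | 25   RAW R2: wait I5 write@22
  I7 | 23 | 26 | 31 | 32   struct: M1 busy until I5 writes@22 · RAW R5: wait I6 write@25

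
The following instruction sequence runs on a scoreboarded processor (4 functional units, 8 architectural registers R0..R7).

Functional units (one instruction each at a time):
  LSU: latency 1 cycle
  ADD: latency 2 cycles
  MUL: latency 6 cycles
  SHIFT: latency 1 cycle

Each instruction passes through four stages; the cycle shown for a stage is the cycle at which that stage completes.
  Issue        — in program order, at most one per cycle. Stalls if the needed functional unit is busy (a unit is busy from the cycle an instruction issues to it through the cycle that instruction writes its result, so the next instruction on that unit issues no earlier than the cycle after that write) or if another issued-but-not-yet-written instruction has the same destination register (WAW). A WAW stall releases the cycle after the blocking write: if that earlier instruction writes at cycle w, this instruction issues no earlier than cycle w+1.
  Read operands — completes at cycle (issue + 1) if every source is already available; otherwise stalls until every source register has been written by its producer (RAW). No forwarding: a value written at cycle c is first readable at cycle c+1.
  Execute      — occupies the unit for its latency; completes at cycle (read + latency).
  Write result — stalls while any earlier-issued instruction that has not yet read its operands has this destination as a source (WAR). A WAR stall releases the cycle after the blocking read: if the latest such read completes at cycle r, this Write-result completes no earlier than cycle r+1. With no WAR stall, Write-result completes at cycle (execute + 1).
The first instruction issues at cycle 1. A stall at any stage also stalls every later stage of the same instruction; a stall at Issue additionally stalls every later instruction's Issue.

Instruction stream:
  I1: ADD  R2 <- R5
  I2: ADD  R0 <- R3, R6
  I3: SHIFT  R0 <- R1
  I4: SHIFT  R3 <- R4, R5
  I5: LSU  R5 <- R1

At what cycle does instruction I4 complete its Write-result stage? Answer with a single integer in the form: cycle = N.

cycle 1: I1→ADD
cycle 2: I1 RO
cycle 4: I1 EX
cycle 5: I1 WR R2
cycle 6: I2→ADD
cycle 7: I2 RO
cycle 9: I2 EX
cycle 10: I2 WR R0
cycle 11: I3→SHIFT
cycle 12: I3 RO
cycle 13: I3 EX
cycle 14: I3 WR R0
cycle 15: I4→SHIFT
cycle 16: I4 RO | I5→LSU
cycle 17: I4 EX | I5 RO
cycle 18: I4 WR R3 | I5 EX
cycle 19: I5 WR R5

cycle = 18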